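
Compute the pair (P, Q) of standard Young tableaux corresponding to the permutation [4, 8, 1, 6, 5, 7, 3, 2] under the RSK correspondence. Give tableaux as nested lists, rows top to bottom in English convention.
Insert each entry of the permutation into P by Schensted row insertion, recording in Q the position of each new cell.

Insert 4: appended to row 1. P = [[4]].
Insert 8: appended to row 1. P = [[4, 8]].
Insert 1: 1 bumps 4 from row 1; 4 starts row 2. P = [[1, 8], [4]].
Insert 6: 6 bumps 8 from row 1; 8 appends to row 2. P = [[1, 6], [4, 8]].
Insert 5: 5 bumps 6 from row 1; 6 bumps 8 from row 2; 8 starts row 3. P = [[1, 5], [4, 6], [8]].
Insert 7: appended to row 1. P = [[1, 5, 7], [4, 6], [8]].
Insert 3: 3 bumps 5 from row 1; 5 bumps 6 from row 2; 6 bumps 8 from row 3; 8 starts row 4. P = [[1, 3, 7], [4, 5], [6], [8]].
Insert 2: 2 bumps 3 from row 1; 3 bumps 4 from row 2; 4 bumps 6 from row 3; 6 bumps 8 from row 4; 8 starts row 5. P = [[1, 2, 7], [3, 5], [4], [6], [8]].

So P = [[1, 2, 7], [3, 5], [4], [6], [8]], Q = [[1, 2, 6], [3, 4], [5], [7], [8]].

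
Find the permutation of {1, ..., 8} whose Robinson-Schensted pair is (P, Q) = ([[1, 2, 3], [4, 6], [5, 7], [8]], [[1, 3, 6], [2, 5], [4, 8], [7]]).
Reverse the RSK construction: for i from n down to 1, find the cell of Q containing i, remove the entry at that cell from P, and reverse-bump it up through P; the value ejected from row 1 is w(i).

Step i=8: Q has 8 at row 3, column 2; remove 7 from row 3 of P and reverse-bump: 7 enters row 2 and ejects 6; 6 enters row 1 and ejects 3. So w(8) = 3. P is now [[1, 2, 6], [4, 7], [5], [8]].
Step i=7: Q has 7 at row 4, column 1; remove 8 from row 4 of P and reverse-bump: 8 enters row 3 and ejects 5; 5 enters row 2 and ejects 4; 4 enters row 1 and ejects 2. So w(7) = 2. P is now [[1, 4, 6], [5, 7], [8]].
Step i=6: Q has 6 at row 1, column 3; remove that cell from P, ejecting 6. So w(6) = 6. P is now [[1, 4], [5, 7], [8]].
Step i=5: Q has 5 at row 2, column 2; remove 7 from row 2 of P and reverse-bump: 7 enters row 1 and ejects 4. So w(5) = 4. P is now [[1, 7], [5], [8]].
Step i=4: Q has 4 at row 3, column 1; remove 8 from row 3 of P and reverse-bump: 8 enters row 2 and ejects 5; 5 enters row 1 and ejects 1. So w(4) = 1. P is now [[5, 7], [8]].
Step i=3: Q has 3 at row 1, column 2; remove that cell from P, ejecting 7. So w(3) = 7. P is now [[5], [8]].
Step i=2: Q has 2 at row 2, column 1; remove 8 from row 2 of P and reverse-bump: 8 enters row 1 and ejects 5. So w(2) = 5. P is now [[8]].
Step i=1: Q has 1 at row 1, column 1; remove that cell from P, ejecting 8. So w(1) = 8. P is now [].

So w = 8 5 7 1 4 6 2 3.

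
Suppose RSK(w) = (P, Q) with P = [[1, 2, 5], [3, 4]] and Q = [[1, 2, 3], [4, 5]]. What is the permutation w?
Reverse the RSK construction: for i from n down to 1, find the cell of Q containing i, remove the entry at that cell from P, and reverse-bump it up through P; the value ejected from row 1 is w(i).

Step i=5: Q has 5 at row 2, column 2; remove 4 from row 2 of P and reverse-bump: 4 enters row 1 and ejects 2. So w(5) = 2. P is now [[1, 4, 5], [3]].
Step i=4: Q has 4 at row 2, column 1; remove 3 from row 2 of P and reverse-bump: 3 enters row 1 and ejects 1. So w(4) = 1. P is now [[3, 4, 5]].
Step i=3: Q has 3 at row 1, column 3; remove that cell from P, ejecting 5. So w(3) = 5. P is now [[3, 4]].
Step i=2: Q has 2 at row 1, column 2; remove that cell from P, ejecting 4. So w(2) = 4. P is now [[3]].
Step i=1: Q has 1 at row 1, column 1; remove that cell from P, ejecting 3. So w(1) = 3. P is now [].

So w = 3 4 5 1 2.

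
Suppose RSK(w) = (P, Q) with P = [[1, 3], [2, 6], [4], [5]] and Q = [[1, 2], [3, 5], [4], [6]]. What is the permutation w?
5 6 4 2 3 1

Reverse RSK: for i = n, n-1, ..., 1, locate i in Q, remove the corresponding corner cell from P, and reverse-bump its entry up through P; the value ejected from row 1 is w(i).

So w = 5 6 4 2 3 1.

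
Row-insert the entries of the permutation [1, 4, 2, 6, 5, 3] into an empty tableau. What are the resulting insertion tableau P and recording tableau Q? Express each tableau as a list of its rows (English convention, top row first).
Insert each entry of the permutation into P by Schensted row insertion, recording in Q the position of each new cell.

Insert 1: appended to row 1. P = [[1]].
Insert 4: appended to row 1. P = [[1, 4]].
Insert 2: 2 bumps 4 from row 1; 4 starts row 2. P = [[1, 2], [4]].
Insert 6: appended to row 1. P = [[1, 2, 6], [4]].
Insert 5: 5 bumps 6 from row 1; 6 appends to row 2. P = [[1, 2, 5], [4, 6]].
Insert 3: 3 bumps 5 from row 1; 5 bumps 6 from row 2; 6 starts row 3. P = [[1, 2, 3], [4, 5], [6]].

So P = [[1, 2, 3], [4, 5], [6]], Q = [[1, 2, 4], [3, 5], [6]].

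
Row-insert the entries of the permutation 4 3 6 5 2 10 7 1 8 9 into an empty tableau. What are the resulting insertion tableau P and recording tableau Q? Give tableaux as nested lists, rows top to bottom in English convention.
P = [[1, 5, 7, 8, 9], [2, 6, 10], [3], [4]], Q = [[1, 3, 6, 9, 10], [2, 4, 7], [5], [8]]

Insert each entry of the permutation into P by Schensted row insertion, recording in Q the position of each new cell.

Insert 4: appended to row 1. P = [[4]].
Insert 3: 3 bumps 4 from row 1; 4 starts row 2. P = [[3], [4]].
Insert 6: appended to row 1. P = [[3, 6], [4]].
Insert 5: 5 bumps 6 from row 1; 6 appends to row 2. P = [[3, 5], [4, 6]].
Insert 2: 2 bumps 3 from row 1; 3 bumps 4 from row 2; 4 starts row 3. P = [[2, 5], [3, 6], [4]].
Insert 10: appended to row 1. P = [[2, 5, 10], [3, 6], [4]].
Insert 7: 7 bumps 10 from row 1; 10 appends to row 2. P = [[2, 5, 7], [3, 6, 10], [4]].
Insert 1: 1 bumps 2 from row 1; 2 bumps 3 from row 2; 3 bumps 4 from row 3; 4 starts row 4. P = [[1, 5, 7], [2, 6, 10], [3], [4]].
Insert 8: appended to row 1. P = [[1, 5, 7, 8], [2, 6, 10], [3], [4]].
Insert 9: appended to row 1. P = [[1, 5, 7, 8, 9], [2, 6, 10], [3], [4]].

So P = [[1, 5, 7, 8, 9], [2, 6, 10], [3], [4]], Q = [[1, 3, 6, 9, 10], [2, 4, 7], [5], [8]].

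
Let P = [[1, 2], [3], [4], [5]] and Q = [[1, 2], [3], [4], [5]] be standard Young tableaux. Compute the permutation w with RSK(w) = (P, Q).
Reverse the RSK construction: for i from n down to 1, find the cell of Q containing i, remove the entry at that cell from P, and reverse-bump it up through P; the value ejected from row 1 is w(i).

Step i=5: Q has 5 at row 4, column 1; remove 5 from row 4 of P and reverse-bump: 5 enters row 3 and ejects 4; 4 enters row 2 and ejects 3; 3 enters row 1 and ejects 2. So w(5) = 2. P is now [[1, 3], [4], [5]].
Step i=4: Q has 4 at row 3, column 1; remove 5 from row 3 of P and reverse-bump: 5 enters row 2 and ejects 4; 4 enters row 1 and ejects 3. So w(4) = 3. P is now [[1, 4], [5]].
Step i=3: Q has 3 at row 2, column 1; remove 5 from row 2 of P and reverse-bump: 5 enters row 1 and ejects 4. So w(3) = 4. P is now [[1, 5]].
Step i=2: Q has 2 at row 1, column 2; remove that cell from P, ejecting 5. So w(2) = 5. P is now [[1]].
Step i=1: Q has 1 at row 1, column 1; remove that cell from P, ejecting 1. So w(1) = 1. P is now [].

So w = 1 5 4 3 2.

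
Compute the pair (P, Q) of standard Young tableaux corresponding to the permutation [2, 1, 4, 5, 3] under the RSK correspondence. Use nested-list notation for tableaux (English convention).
Insert each entry of the permutation into P by Schensted row insertion, recording in Q the position of each new cell.

Insert 2: appended to row 1. P = [[2]], Q = [[1]].
Insert 1: 1 bumps 2 from row 1; 2 starts row 2. P = [[1], [2]], Q = [[1], [2]].
Insert 4: appended to row 1. P = [[1, 4], [2]], Q = [[1, 3], [2]].
Insert 5: appended to row 1. P = [[1, 4, 5], [2]], Q = [[1, 3, 4], [2]].
Insert 3: 3 bumps 4 from row 1; 4 appends to row 2. P = [[1, 3, 5], [2, 4]], Q = [[1, 3, 4], [2, 5]].

So P = [[1, 3, 5], [2, 4]], Q = [[1, 3, 4], [2, 5]].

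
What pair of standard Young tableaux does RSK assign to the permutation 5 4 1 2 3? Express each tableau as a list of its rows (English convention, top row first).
Insert each entry of the permutation into P by Schensted row insertion, recording in Q the position of each new cell.

Insert 5: appended to row 1. P = [[5]].
Insert 4: 4 bumps 5 from row 1; 5 starts row 2. P = [[4], [5]].
Insert 1: 1 bumps 4 from row 1; 4 bumps 5 from row 2; 5 starts row 3. P = [[1], [4], [5]].
Insert 2: appended to row 1. P = [[1, 2], [4], [5]].
Insert 3: appended to row 1. P = [[1, 2, 3], [4], [5]].

So P = [[1, 2, 3], [4], [5]], Q = [[1, 4, 5], [2], [3]].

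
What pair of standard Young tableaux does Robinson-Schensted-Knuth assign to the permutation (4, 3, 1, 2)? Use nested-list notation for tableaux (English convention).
P = [[1, 2], [3], [4]], Q = [[1, 4], [2], [3]]

Insert each entry of the permutation into P by Schensted row insertion, recording in Q the position of each new cell.

Insert 4: appended to row 1. P = [[4]].
Insert 3: 3 bumps 4 from row 1; 4 starts row 2. P = [[3], [4]].
Insert 1: 1 bumps 3 from row 1; 3 bumps 4 from row 2; 4 starts row 3. P = [[1], [3], [4]].
Insert 2: appended to row 1. P = [[1, 2], [3], [4]].

So P = [[1, 2], [3], [4]], Q = [[1, 4], [2], [3]].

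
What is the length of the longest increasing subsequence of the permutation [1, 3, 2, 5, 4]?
3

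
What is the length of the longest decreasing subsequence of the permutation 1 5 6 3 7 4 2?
3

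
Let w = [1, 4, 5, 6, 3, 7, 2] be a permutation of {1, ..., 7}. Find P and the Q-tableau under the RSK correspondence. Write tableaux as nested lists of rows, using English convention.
P = [[1, 2, 5, 6, 7], [3], [4]], Q = [[1, 2, 3, 4, 6], [5], [7]]

Insert each entry of the permutation into P by Schensted row insertion, recording in Q the position of each new cell.

Insert 1: appended to row 1. P = [[1]].
Insert 4: appended to row 1. P = [[1, 4]].
Insert 5: appended to row 1. P = [[1, 4, 5]].
Insert 6: appended to row 1. P = [[1, 4, 5, 6]].
Insert 3: 3 bumps 4 from row 1; 4 starts row 2. P = [[1, 3, 5, 6], [4]].
Insert 7: appended to row 1. P = [[1, 3, 5, 6, 7], [4]].
Insert 2: 2 bumps 3 from row 1; 3 bumps 4 from row 2; 4 starts row 3. P = [[1, 2, 5, 6, 7], [3], [4]].

So P = [[1, 2, 5, 6, 7], [3], [4]], Q = [[1, 2, 3, 4, 6], [5], [7]].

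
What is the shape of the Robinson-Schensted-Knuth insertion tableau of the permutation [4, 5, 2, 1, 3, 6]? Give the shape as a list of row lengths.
Row-insert each entry into an empty tableau.

After inserting 4: P = [[4]].
After inserting 5: P = [[4, 5]].
After inserting 2: P = [[2, 5], [4]].
After inserting 1: P = [[1, 5], [2], [4]].
After inserting 3: P = [[1, 3], [2, 5], [4]].
After inserting 6: P = [[1, 3, 6], [2, 5], [4]].

The final insertion tableau P = [[1, 3, 6], [2, 5], [4]] has shape [3, 2, 1].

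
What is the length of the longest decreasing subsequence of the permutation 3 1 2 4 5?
2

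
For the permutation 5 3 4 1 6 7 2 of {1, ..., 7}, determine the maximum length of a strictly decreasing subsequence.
3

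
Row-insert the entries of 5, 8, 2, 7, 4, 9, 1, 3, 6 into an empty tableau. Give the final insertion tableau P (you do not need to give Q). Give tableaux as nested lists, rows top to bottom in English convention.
P = [[1, 3, 6], [2, 4, 9], [5, 7], [8]]

Insert 5: appended to row 1. P = [[5]].
Insert 8: appended to row 1. P = [[5, 8]].
Insert 2: 2 bumps 5 from row 1; 5 starts row 2. P = [[2, 8], [5]].
Insert 7: 7 bumps 8 from row 1; 8 appends to row 2. P = [[2, 7], [5, 8]].
Insert 4: 4 bumps 7 from row 1; 7 bumps 8 from row 2; 8 starts row 3. P = [[2, 4], [5, 7], [8]].
Insert 9: appended to row 1. P = [[2, 4, 9], [5, 7], [8]].
Insert 1: 1 bumps 2 from row 1; 2 bumps 5 from row 2; 5 bumps 8 from row 3; 8 starts row 4. P = [[1, 4, 9], [2, 7], [5], [8]].
Insert 3: 3 bumps 4 from row 1; 4 bumps 7 from row 2; 7 appends to row 3. P = [[1, 3, 9], [2, 4], [5, 7], [8]].
Insert 6: 6 bumps 9 from row 1; 9 appends to row 2. P = [[1, 3, 6], [2, 4, 9], [5, 7], [8]].

So P = [[1, 3, 6], [2, 4, 9], [5, 7], [8]].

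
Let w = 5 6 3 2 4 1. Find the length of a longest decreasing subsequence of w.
4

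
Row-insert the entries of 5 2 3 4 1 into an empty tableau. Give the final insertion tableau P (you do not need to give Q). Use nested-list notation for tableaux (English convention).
P = [[1, 3, 4], [2], [5]]

Insert 5: appended to row 1. P = [[5]].
Insert 2: 2 bumps 5 from row 1; 5 starts row 2. P = [[2], [5]].
Insert 3: appended to row 1. P = [[2, 3], [5]].
Insert 4: appended to row 1. P = [[2, 3, 4], [5]].
Insert 1: 1 bumps 2 from row 1; 2 bumps 5 from row 2; 5 starts row 3. P = [[1, 3, 4], [2], [5]].

So P = [[1, 3, 4], [2], [5]].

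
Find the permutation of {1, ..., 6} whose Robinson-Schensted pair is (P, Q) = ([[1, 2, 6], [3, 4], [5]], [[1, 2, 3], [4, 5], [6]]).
3 5 6 1 4 2

Reverse the RSK construction: for i from n down to 1, find the cell of Q containing i, remove the entry at that cell from P, and reverse-bump it up through P; the value ejected from row 1 is w(i).

Step i=6: Q has 6 at row 3, column 1; remove 5 from row 3 of P and reverse-bump: 5 enters row 2 and ejects 4; 4 enters row 1 and ejects 2. So w(6) = 2. P is now [[1, 4, 6], [3, 5]].
Step i=5: Q has 5 at row 2, column 2; remove 5 from row 2 of P and reverse-bump: 5 enters row 1 and ejects 4. So w(5) = 4. P is now [[1, 5, 6], [3]].
Step i=4: Q has 4 at row 2, column 1; remove 3 from row 2 of P and reverse-bump: 3 enters row 1 and ejects 1. So w(4) = 1. P is now [[3, 5, 6]].
Step i=3: Q has 3 at row 1, column 3; remove that cell from P, ejecting 6. So w(3) = 6. P is now [[3, 5]].
Step i=2: Q has 2 at row 1, column 2; remove that cell from P, ejecting 5. So w(2) = 5. P is now [[3]].
Step i=1: Q has 1 at row 1, column 1; remove that cell from P, ejecting 3. So w(1) = 3. P is now [].

So w = 3 5 6 1 4 2.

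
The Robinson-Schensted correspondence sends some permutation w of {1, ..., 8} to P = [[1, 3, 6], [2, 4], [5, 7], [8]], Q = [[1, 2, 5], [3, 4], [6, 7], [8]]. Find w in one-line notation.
5 8 2 4 7 1 6 3

Reverse the RSK construction: for i from n down to 1, find the cell of Q containing i, remove the entry at that cell from P, and reverse-bump it up through P; the value ejected from row 1 is w(i).

Step i=8: Q has 8 at row 4, column 1; remove 8 from row 4 of P and reverse-bump: 8 enters row 3 and ejects 7; 7 enters row 2 and ejects 4; 4 enters row 1 and ejects 3. So w(8) = 3. P is now [[1, 4, 6], [2, 7], [5, 8]].
Step i=7: Q has 7 at row 3, column 2; remove 8 from row 3 of P and reverse-bump: 8 enters row 2 and ejects 7; 7 enters row 1 and ejects 6. So w(7) = 6. P is now [[1, 4, 7], [2, 8], [5]].
Step i=6: Q has 6 at row 3, column 1; remove 5 from row 3 of P and reverse-bump: 5 enters row 2 and ejects 2; 2 enters row 1 and ejects 1. So w(6) = 1. P is now [[2, 4, 7], [5, 8]].
Step i=5: Q has 5 at row 1, column 3; remove that cell from P, ejecting 7. So w(5) = 7. P is now [[2, 4], [5, 8]].
Step i=4: Q has 4 at row 2, column 2; remove 8 from row 2 of P and reverse-bump: 8 enters row 1 and ejects 4. So w(4) = 4. P is now [[2, 8], [5]].
Step i=3: Q has 3 at row 2, column 1; remove 5 from row 2 of P and reverse-bump: 5 enters row 1 and ejects 2. So w(3) = 2. P is now [[5, 8]].
Step i=2: Q has 2 at row 1, column 2; remove that cell from P, ejecting 8. So w(2) = 8. P is now [[5]].
Step i=1: Q has 1 at row 1, column 1; remove that cell from P, ejecting 5. So w(1) = 5. P is now [].

So w = 5 8 2 4 7 1 6 3.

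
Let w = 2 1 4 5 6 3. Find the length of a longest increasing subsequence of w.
4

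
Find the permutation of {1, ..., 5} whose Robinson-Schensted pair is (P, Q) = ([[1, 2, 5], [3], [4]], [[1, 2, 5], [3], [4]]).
1 4 3 2 5

Reverse the RSK construction: for i from n down to 1, find the cell of Q containing i, remove the entry at that cell from P, and reverse-bump it up through P; the value ejected from row 1 is w(i).

Step i=5: Q has 5 at row 1, column 3; remove that cell from P, ejecting 5. So w(5) = 5. P is now [[1, 2], [3], [4]].
Step i=4: Q has 4 at row 3, column 1; remove 4 from row 3 of P and reverse-bump: 4 enters row 2 and ejects 3; 3 enters row 1 and ejects 2. So w(4) = 2. P is now [[1, 3], [4]].
Step i=3: Q has 3 at row 2, column 1; remove 4 from row 2 of P and reverse-bump: 4 enters row 1 and ejects 3. So w(3) = 3. P is now [[1, 4]].
Step i=2: Q has 2 at row 1, column 2; remove that cell from P, ejecting 4. So w(2) = 4. P is now [[1]].
Step i=1: Q has 1 at row 1, column 1; remove that cell from P, ejecting 1. So w(1) = 1. P is now [].

So w = 1 4 3 2 5.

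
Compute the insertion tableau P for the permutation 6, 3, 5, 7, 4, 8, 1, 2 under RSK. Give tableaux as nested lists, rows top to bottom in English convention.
P = [[1, 2, 7, 8], [3, 4], [5], [6]]

Insert 6: appended to row 1. P = [[6]].
Insert 3: 3 bumps 6 from row 1; 6 starts row 2. P = [[3], [6]].
Insert 5: appended to row 1. P = [[3, 5], [6]].
Insert 7: appended to row 1. P = [[3, 5, 7], [6]].
Insert 4: 4 bumps 5 from row 1; 5 bumps 6 from row 2; 6 starts row 3. P = [[3, 4, 7], [5], [6]].
Insert 8: appended to row 1. P = [[3, 4, 7, 8], [5], [6]].
Insert 1: 1 bumps 3 from row 1; 3 bumps 5 from row 2; 5 bumps 6 from row 3; 6 starts row 4. P = [[1, 4, 7, 8], [3], [5], [6]].
Insert 2: 2 bumps 4 from row 1; 4 appends to row 2. P = [[1, 2, 7, 8], [3, 4], [5], [6]].

So P = [[1, 2, 7, 8], [3, 4], [5], [6]].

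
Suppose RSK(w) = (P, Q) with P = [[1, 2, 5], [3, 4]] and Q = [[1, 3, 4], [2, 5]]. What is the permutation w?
3 1 4 5 2

Reverse the RSK construction: for i from n down to 1, find the cell of Q containing i, remove the entry at that cell from P, and reverse-bump it up through P; the value ejected from row 1 is w(i).

Step i=5: Q has 5 at row 2, column 2; remove 4 from row 2 of P and reverse-bump: 4 enters row 1 and ejects 2. So w(5) = 2. P is now [[1, 4, 5], [3]].
Step i=4: Q has 4 at row 1, column 3; remove that cell from P, ejecting 5. So w(4) = 5. P is now [[1, 4], [3]].
Step i=3: Q has 3 at row 1, column 2; remove that cell from P, ejecting 4. So w(3) = 4. P is now [[1], [3]].
Step i=2: Q has 2 at row 2, column 1; remove 3 from row 2 of P and reverse-bump: 3 enters row 1 and ejects 1. So w(2) = 1. P is now [[3]].
Step i=1: Q has 1 at row 1, column 1; remove that cell from P, ejecting 3. So w(1) = 3. P is now [].

So w = 3 1 4 5 2.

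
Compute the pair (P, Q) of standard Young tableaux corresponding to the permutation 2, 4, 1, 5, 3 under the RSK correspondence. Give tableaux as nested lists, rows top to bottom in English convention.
Insert each entry of the permutation into P by Schensted row insertion, recording in Q the position of each new cell.

Insert 2: appended to row 1. P = [[2]].
Insert 4: appended to row 1. P = [[2, 4]].
Insert 1: 1 bumps 2 from row 1; 2 starts row 2. P = [[1, 4], [2]].
Insert 5: appended to row 1. P = [[1, 4, 5], [2]].
Insert 3: 3 bumps 4 from row 1; 4 appends to row 2. P = [[1, 3, 5], [2, 4]].

So P = [[1, 3, 5], [2, 4]], Q = [[1, 2, 4], [3, 5]].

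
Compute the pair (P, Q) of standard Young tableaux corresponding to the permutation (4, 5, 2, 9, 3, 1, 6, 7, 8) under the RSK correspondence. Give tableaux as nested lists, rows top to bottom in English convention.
Insert each entry of the permutation into P by Schensted row insertion, recording in Q the position of each new cell.

Insert 4: appended to row 1. P = [[4]].
Insert 5: appended to row 1. P = [[4, 5]].
Insert 2: 2 bumps 4 from row 1; 4 starts row 2. P = [[2, 5], [4]].
Insert 9: appended to row 1. P = [[2, 5, 9], [4]].
Insert 3: 3 bumps 5 from row 1; 5 appends to row 2. P = [[2, 3, 9], [4, 5]].
Insert 1: 1 bumps 2 from row 1; 2 bumps 4 from row 2; 4 starts row 3. P = [[1, 3, 9], [2, 5], [4]].
Insert 6: 6 bumps 9 from row 1; 9 appends to row 2. P = [[1, 3, 6], [2, 5, 9], [4]].
Insert 7: appended to row 1. P = [[1, 3, 6, 7], [2, 5, 9], [4]].
Insert 8: appended to row 1. P = [[1, 3, 6, 7, 8], [2, 5, 9], [4]].

So P = [[1, 3, 6, 7, 8], [2, 5, 9], [4]], Q = [[1, 2, 4, 8, 9], [3, 5, 7], [6]].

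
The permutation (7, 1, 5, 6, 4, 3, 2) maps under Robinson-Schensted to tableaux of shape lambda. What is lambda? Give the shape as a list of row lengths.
Row-insert each entry into an empty tableau.

After inserting 7: P = [[7]].
After inserting 1: P = [[1], [7]].
After inserting 5: P = [[1, 5], [7]].
After inserting 6: P = [[1, 5, 6], [7]].
After inserting 4: P = [[1, 4, 6], [5], [7]].
After inserting 3: P = [[1, 3, 6], [4], [5], [7]].
After inserting 2: P = [[1, 2, 6], [3], [4], [5], [7]].

The final insertion tableau P = [[1, 2, 6], [3], [4], [5], [7]] has shape [3, 1, 1, 1, 1].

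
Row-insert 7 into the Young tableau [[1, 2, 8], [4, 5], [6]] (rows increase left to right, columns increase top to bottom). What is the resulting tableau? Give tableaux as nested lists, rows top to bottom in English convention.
In row 1, 7 replaces 8 (the leftmost entry greater than 7); 8 is bumped to row 2. 8 is appended to row 2. The new tableau is [[1, 2, 7], [4, 5, 8], [6]].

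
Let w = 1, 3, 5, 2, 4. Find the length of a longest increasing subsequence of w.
3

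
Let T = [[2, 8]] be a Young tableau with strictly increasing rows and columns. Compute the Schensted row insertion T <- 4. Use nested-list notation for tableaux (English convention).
In row 1, 4 replaces 8 (the leftmost entry greater than 4); 8 is bumped to row 2. 8 starts a new row 2. The new tableau is [[2, 4], [8]].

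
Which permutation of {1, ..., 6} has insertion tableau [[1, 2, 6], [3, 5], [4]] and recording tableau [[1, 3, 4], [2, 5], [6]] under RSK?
4 1 5 6 3 2

Reverse the RSK construction: for i from n down to 1, find the cell of Q containing i, remove the entry at that cell from P, and reverse-bump it up through P; the value ejected from row 1 is w(i).

Step i=6: Q has 6 at row 3, column 1; remove 4 from row 3 of P and reverse-bump: 4 enters row 2 and ejects 3; 3 enters row 1 and ejects 2. So w(6) = 2. P is now [[1, 3, 6], [4, 5]].
Step i=5: Q has 5 at row 2, column 2; remove 5 from row 2 of P and reverse-bump: 5 enters row 1 and ejects 3. So w(5) = 3. P is now [[1, 5, 6], [4]].
Step i=4: Q has 4 at row 1, column 3; remove that cell from P, ejecting 6. So w(4) = 6. P is now [[1, 5], [4]].
Step i=3: Q has 3 at row 1, column 2; remove that cell from P, ejecting 5. So w(3) = 5. P is now [[1], [4]].
Step i=2: Q has 2 at row 2, column 1; remove 4 from row 2 of P and reverse-bump: 4 enters row 1 and ejects 1. So w(2) = 1. P is now [[4]].
Step i=1: Q has 1 at row 1, column 1; remove that cell from P, ejecting 4. So w(1) = 4. P is now [].

So w = 4 1 5 6 3 2.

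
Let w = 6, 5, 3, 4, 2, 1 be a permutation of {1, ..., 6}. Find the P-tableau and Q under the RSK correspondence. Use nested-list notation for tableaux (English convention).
P = [[1, 4], [2], [3], [5], [6]], Q = [[1, 4], [2], [3], [5], [6]]

Insert each entry of the permutation into P by Schensted row insertion, recording in Q the position of each new cell.

Insert 6: appended to row 1. P = [[6]].
Insert 5: 5 bumps 6 from row 1; 6 starts row 2. P = [[5], [6]].
Insert 3: 3 bumps 5 from row 1; 5 bumps 6 from row 2; 6 starts row 3. P = [[3], [5], [6]].
Insert 4: appended to row 1. P = [[3, 4], [5], [6]].
Insert 2: 2 bumps 3 from row 1; 3 bumps 5 from row 2; 5 bumps 6 from row 3; 6 starts row 4. P = [[2, 4], [3], [5], [6]].
Insert 1: 1 bumps 2 from row 1; 2 bumps 3 from row 2; 3 bumps 5 from row 3; 5 bumps 6 from row 4; 6 starts row 5. P = [[1, 4], [2], [3], [5], [6]].

So P = [[1, 4], [2], [3], [5], [6]], Q = [[1, 4], [2], [3], [5], [6]].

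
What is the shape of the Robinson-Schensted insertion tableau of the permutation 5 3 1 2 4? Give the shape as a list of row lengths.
[3, 1, 1]

RSK row insertion gives P = [[1, 2, 4], [3], [5]], which has shape [3, 1, 1].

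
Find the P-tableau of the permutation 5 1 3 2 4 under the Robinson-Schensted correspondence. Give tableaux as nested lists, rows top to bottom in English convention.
P = [[1, 2, 4], [3], [5]]

Insert 5: appended to row 1. P = [[5]].
Insert 1: 1 bumps 5 from row 1; 5 starts row 2. P = [[1], [5]].
Insert 3: appended to row 1. P = [[1, 3], [5]].
Insert 2: 2 bumps 3 from row 1; 3 bumps 5 from row 2; 5 starts row 3. P = [[1, 2], [3], [5]].
Insert 4: appended to row 1. P = [[1, 2, 4], [3], [5]].

So P = [[1, 2, 4], [3], [5]].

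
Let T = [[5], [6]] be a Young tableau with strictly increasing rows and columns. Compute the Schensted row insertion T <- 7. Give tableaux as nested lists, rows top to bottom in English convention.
7 is larger than every entry of row 1, so it is appended to row 1. The new tableau is [[5, 7], [6]].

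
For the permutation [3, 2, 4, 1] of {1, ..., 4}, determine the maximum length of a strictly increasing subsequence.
2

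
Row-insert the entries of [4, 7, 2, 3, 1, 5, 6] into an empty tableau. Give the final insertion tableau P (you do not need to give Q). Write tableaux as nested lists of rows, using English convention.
P = [[1, 3, 5, 6], [2, 7], [4]]

Insert 4: appended to row 1. P = [[4]].
Insert 7: appended to row 1. P = [[4, 7]].
Insert 2: 2 bumps 4 from row 1; 4 starts row 2. P = [[2, 7], [4]].
Insert 3: 3 bumps 7 from row 1; 7 appends to row 2. P = [[2, 3], [4, 7]].
Insert 1: 1 bumps 2 from row 1; 2 bumps 4 from row 2; 4 starts row 3. P = [[1, 3], [2, 7], [4]].
Insert 5: appended to row 1. P = [[1, 3, 5], [2, 7], [4]].
Insert 6: appended to row 1. P = [[1, 3, 5, 6], [2, 7], [4]].

So P = [[1, 3, 5, 6], [2, 7], [4]].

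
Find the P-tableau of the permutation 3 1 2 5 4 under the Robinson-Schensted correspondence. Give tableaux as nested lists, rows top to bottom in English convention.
Insert 3: appended to row 1. P = [[3]].
Insert 1: 1 bumps 3 from row 1; 3 starts row 2. P = [[1], [3]].
Insert 2: appended to row 1. P = [[1, 2], [3]].
Insert 5: appended to row 1. P = [[1, 2, 5], [3]].
Insert 4: 4 bumps 5 from row 1; 5 appends to row 2. P = [[1, 2, 4], [3, 5]].

So P = [[1, 2, 4], [3, 5]].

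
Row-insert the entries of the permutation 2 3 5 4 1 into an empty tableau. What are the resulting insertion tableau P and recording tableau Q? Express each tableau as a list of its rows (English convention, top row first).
P = [[1, 3, 4], [2], [5]], Q = [[1, 2, 3], [4], [5]]

Insert each entry of the permutation into P by Schensted row insertion, recording in Q the position of each new cell.

Insert 2: appended to row 1. P = [[2]].
Insert 3: appended to row 1. P = [[2, 3]].
Insert 5: appended to row 1. P = [[2, 3, 5]].
Insert 4: 4 bumps 5 from row 1; 5 starts row 2. P = [[2, 3, 4], [5]].
Insert 1: 1 bumps 2 from row 1; 2 bumps 5 from row 2; 5 starts row 3. P = [[1, 3, 4], [2], [5]].

So P = [[1, 3, 4], [2], [5]], Q = [[1, 2, 3], [4], [5]].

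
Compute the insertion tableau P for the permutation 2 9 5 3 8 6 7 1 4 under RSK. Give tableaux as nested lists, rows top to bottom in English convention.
P = [[1, 3, 4, 7], [2, 6], [5, 8], [9]]

Insert 2: appended to row 1. P = [[2]].
Insert 9: appended to row 1. P = [[2, 9]].
Insert 5: 5 bumps 9 from row 1; 9 starts row 2. P = [[2, 5], [9]].
Insert 3: 3 bumps 5 from row 1; 5 bumps 9 from row 2; 9 starts row 3. P = [[2, 3], [5], [9]].
Insert 8: appended to row 1. P = [[2, 3, 8], [5], [9]].
Insert 6: 6 bumps 8 from row 1; 8 appends to row 2. P = [[2, 3, 6], [5, 8], [9]].
Insert 7: appended to row 1. P = [[2, 3, 6, 7], [5, 8], [9]].
Insert 1: 1 bumps 2 from row 1; 2 bumps 5 from row 2; 5 bumps 9 from row 3; 9 starts row 4. P = [[1, 3, 6, 7], [2, 8], [5], [9]].
Insert 4: 4 bumps 6 from row 1; 6 bumps 8 from row 2; 8 appends to row 3. P = [[1, 3, 4, 7], [2, 6], [5, 8], [9]].

So P = [[1, 3, 4, 7], [2, 6], [5, 8], [9]].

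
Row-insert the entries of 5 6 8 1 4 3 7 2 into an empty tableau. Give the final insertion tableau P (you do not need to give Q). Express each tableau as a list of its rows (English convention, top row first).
Insert 5: appended to row 1. P = [[5]].
Insert 6: appended to row 1. P = [[5, 6]].
Insert 8: appended to row 1. P = [[5, 6, 8]].
Insert 1: 1 bumps 5 from row 1; 5 starts row 2. P = [[1, 6, 8], [5]].
Insert 4: 4 bumps 6 from row 1; 6 appends to row 2. P = [[1, 4, 8], [5, 6]].
Insert 3: 3 bumps 4 from row 1; 4 bumps 5 from row 2; 5 starts row 3. P = [[1, 3, 8], [4, 6], [5]].
Insert 7: 7 bumps 8 from row 1; 8 appends to row 2. P = [[1, 3, 7], [4, 6, 8], [5]].
Insert 2: 2 bumps 3 from row 1; 3 bumps 4 from row 2; 4 bumps 5 from row 3; 5 starts row 4. P = [[1, 2, 7], [3, 6, 8], [4], [5]].

So P = [[1, 2, 7], [3, 6, 8], [4], [5]].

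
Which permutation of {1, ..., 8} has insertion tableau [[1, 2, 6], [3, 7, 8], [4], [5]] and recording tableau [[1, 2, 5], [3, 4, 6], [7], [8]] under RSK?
5 7 1 4 8 6 3 2

Reverse the RSK construction: for i from n down to 1, find the cell of Q containing i, remove the entry at that cell from P, and reverse-bump it up through P; the value ejected from row 1 is w(i).

Step i=8: Q has 8 at row 4, column 1; remove 5 from row 4 of P and reverse-bump: 5 enters row 3 and ejects 4; 4 enters row 2 and ejects 3; 3 enters row 1 and ejects 2. So w(8) = 2. P is now [[1, 3, 6], [4, 7, 8], [5]].
Step i=7: Q has 7 at row 3, column 1; remove 5 from row 3 of P and reverse-bump: 5 enters row 2 and ejects 4; 4 enters row 1 and ejects 3. So w(7) = 3. P is now [[1, 4, 6], [5, 7, 8]].
Step i=6: Q has 6 at row 2, column 3; remove 8 from row 2 of P and reverse-bump: 8 enters row 1 and ejects 6. So w(6) = 6. P is now [[1, 4, 8], [5, 7]].
Step i=5: Q has 5 at row 1, column 3; remove that cell from P, ejecting 8. So w(5) = 8. P is now [[1, 4], [5, 7]].
Step i=4: Q has 4 at row 2, column 2; remove 7 from row 2 of P and reverse-bump: 7 enters row 1 and ejects 4. So w(4) = 4. P is now [[1, 7], [5]].
Step i=3: Q has 3 at row 2, column 1; remove 5 from row 2 of P and reverse-bump: 5 enters row 1 and ejects 1. So w(3) = 1. P is now [[5, 7]].
Step i=2: Q has 2 at row 1, column 2; remove that cell from P, ejecting 7. So w(2) = 7. P is now [[5]].
Step i=1: Q has 1 at row 1, column 1; remove that cell from P, ejecting 5. So w(1) = 5. P is now [].

So w = 5 7 1 4 8 6 3 2.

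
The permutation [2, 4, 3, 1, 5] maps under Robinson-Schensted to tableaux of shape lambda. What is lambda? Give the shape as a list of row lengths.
[3, 1, 1]

Row-insert each entry into an empty tableau.

After inserting 2: P = [[2]].
After inserting 4: P = [[2, 4]].
After inserting 3: P = [[2, 3], [4]].
After inserting 1: P = [[1, 3], [2], [4]].
After inserting 5: P = [[1, 3, 5], [2], [4]].

The final insertion tableau P = [[1, 3, 5], [2], [4]] has shape [3, 1, 1].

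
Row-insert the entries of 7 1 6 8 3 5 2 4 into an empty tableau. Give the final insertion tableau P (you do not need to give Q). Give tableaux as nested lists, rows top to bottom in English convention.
After inserting 7: P = [[7]].
After inserting 1: P = [[1], [7]].
After inserting 6: P = [[1, 6], [7]].
After inserting 8: P = [[1, 6, 8], [7]].
After inserting 3: P = [[1, 3, 8], [6], [7]].
After inserting 5: P = [[1, 3, 5], [6, 8], [7]].
After inserting 2: P = [[1, 2, 5], [3, 8], [6], [7]].
After inserting 4: P = [[1, 2, 4], [3, 5], [6, 8], [7]].

So P = [[1, 2, 4], [3, 5], [6, 8], [7]].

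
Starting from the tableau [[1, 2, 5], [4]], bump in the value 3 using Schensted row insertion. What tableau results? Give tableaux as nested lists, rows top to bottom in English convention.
In row 1, 3 replaces 5 (the leftmost entry greater than 3); 5 is bumped to row 2. 5 is appended to row 2. The new tableau is [[1, 2, 3], [4, 5]].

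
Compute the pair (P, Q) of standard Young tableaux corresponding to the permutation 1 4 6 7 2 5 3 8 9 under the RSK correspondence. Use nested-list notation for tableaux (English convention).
Insert each entry of the permutation into P by Schensted row insertion, recording in Q the position of each new cell.

Insert 1: appended to row 1. P = [[1]], Q = [[1]].
Insert 4: appended to row 1. P = [[1, 4]], Q = [[1, 2]].
Insert 6: appended to row 1. P = [[1, 4, 6]], Q = [[1, 2, 3]].
Insert 7: appended to row 1. P = [[1, 4, 6, 7]], Q = [[1, 2, 3, 4]].
Insert 2: 2 bumps 4 from row 1; 4 starts row 2. P = [[1, 2, 6, 7], [4]], Q = [[1, 2, 3, 4], [5]].
Insert 5: 5 bumps 6 from row 1; 6 appends to row 2. P = [[1, 2, 5, 7], [4, 6]], Q = [[1, 2, 3, 4], [5, 6]].
Insert 3: 3 bumps 5 from row 1; 5 bumps 6 from row 2; 6 starts row 3. P = [[1, 2, 3, 7], [4, 5], [6]], Q = [[1, 2, 3, 4], [5, 6], [7]].
Insert 8: appended to row 1. P = [[1, 2, 3, 7, 8], [4, 5], [6]], Q = [[1, 2, 3, 4, 8], [5, 6], [7]].
Insert 9: appended to row 1. P = [[1, 2, 3, 7, 8, 9], [4, 5], [6]], Q = [[1, 2, 3, 4, 8, 9], [5, 6], [7]].

So P = [[1, 2, 3, 7, 8, 9], [4, 5], [6]], Q = [[1, 2, 3, 4, 8, 9], [5, 6], [7]].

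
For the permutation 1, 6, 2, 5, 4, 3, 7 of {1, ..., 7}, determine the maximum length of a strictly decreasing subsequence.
4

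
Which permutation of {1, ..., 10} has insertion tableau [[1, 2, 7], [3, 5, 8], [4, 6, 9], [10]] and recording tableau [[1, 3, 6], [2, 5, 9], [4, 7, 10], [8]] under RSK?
Reverse the RSK construction: for i from n down to 1, find the cell of Q containing i, remove the entry at that cell from P, and reverse-bump it up through P; the value ejected from row 1 is w(i).

Step i=10: Q has 10 at row 3, column 3; remove 9 from row 3 of P and reverse-bump: 9 enters row 2 and ejects 8; 8 enters row 1 and ejects 7. So w(10) = 7. P is now [[1, 2, 8], [3, 5, 9], [4, 6], [10]].
Step i=9: Q has 9 at row 2, column 3; remove 9 from row 2 of P and reverse-bump: 9 enters row 1 and ejects 8. So w(9) = 8. P is now [[1, 2, 9], [3, 5], [4, 6], [10]].
Step i=8: Q has 8 at row 4, column 1; remove 10 from row 4 of P and reverse-bump: 10 enters row 3 and ejects 6; 6 enters row 2 and ejects 5; 5 enters row 1 and ejects 2. So w(8) = 2. P is now [[1, 5, 9], [3, 6], [4, 10]].
Step i=7: Q has 7 at row 3, column 2; remove 10 from row 3 of P and reverse-bump: 10 enters row 2 and ejects 6; 6 enters row 1 and ejects 5. So w(7) = 5. P is now [[1, 6, 9], [3, 10], [4]].
Step i=6: Q has 6 at row 1, column 3; remove that cell from P, ejecting 9. So w(6) = 9. P is now [[1, 6], [3, 10], [4]].
Step i=5: Q has 5 at row 2, column 2; remove 10 from row 2 of P and reverse-bump: 10 enters row 1 and ejects 6. So w(5) = 6. P is now [[1, 10], [3], [4]].
Step i=4: Q has 4 at row 3, column 1; remove 4 from row 3 of P and reverse-bump: 4 enters row 2 and ejects 3; 3 enters row 1 and ejects 1. So w(4) = 1. P is now [[3, 10], [4]].
Step i=3: Q has 3 at row 1, column 2; remove that cell from P, ejecting 10. So w(3) = 10. P is now [[3], [4]].
Step i=2: Q has 2 at row 2, column 1; remove 4 from row 2 of P and reverse-bump: 4 enters row 1 and ejects 3. So w(2) = 3. P is now [[4]].
Step i=1: Q has 1 at row 1, column 1; remove that cell from P, ejecting 4. So w(1) = 4. P is now [].

So w = 4 3 10 1 6 9 5 2 8 7.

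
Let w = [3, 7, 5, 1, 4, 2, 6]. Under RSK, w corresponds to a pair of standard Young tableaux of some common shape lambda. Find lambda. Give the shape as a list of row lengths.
Row-insert each entry into an empty tableau.

After inserting 3: P = [[3]].
After inserting 7: P = [[3, 7]].
After inserting 5: P = [[3, 5], [7]].
After inserting 1: P = [[1, 5], [3], [7]].
After inserting 4: P = [[1, 4], [3, 5], [7]].
After inserting 2: P = [[1, 2], [3, 4], [5], [7]].
After inserting 6: P = [[1, 2, 6], [3, 4], [5], [7]].

The final insertion tableau P = [[1, 2, 6], [3, 4], [5], [7]] has shape [3, 2, 1, 1].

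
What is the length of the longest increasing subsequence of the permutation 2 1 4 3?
2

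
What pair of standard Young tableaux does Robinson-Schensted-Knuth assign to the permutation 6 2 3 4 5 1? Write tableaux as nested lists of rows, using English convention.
P = [[1, 3, 4, 5], [2], [6]], Q = [[1, 3, 4, 5], [2], [6]]

Insert each entry of the permutation into P by Schensted row insertion, recording in Q the position of each new cell.

Insert 6: appended to row 1. P = [[6]].
Insert 2: 2 bumps 6 from row 1; 6 starts row 2. P = [[2], [6]].
Insert 3: appended to row 1. P = [[2, 3], [6]].
Insert 4: appended to row 1. P = [[2, 3, 4], [6]].
Insert 5: appended to row 1. P = [[2, 3, 4, 5], [6]].
Insert 1: 1 bumps 2 from row 1; 2 bumps 6 from row 2; 6 starts row 3. P = [[1, 3, 4, 5], [2], [6]].

So P = [[1, 3, 4, 5], [2], [6]], Q = [[1, 3, 4, 5], [2], [6]].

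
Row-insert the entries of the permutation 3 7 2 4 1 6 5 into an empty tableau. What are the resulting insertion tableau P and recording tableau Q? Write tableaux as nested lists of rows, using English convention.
P = [[1, 4, 5], [2, 6], [3, 7]], Q = [[1, 2, 6], [3, 4], [5, 7]]

Insert each entry of the permutation into P by Schensted row insertion, recording in Q the position of each new cell.

Insert 3: appended to row 1. P = [[3]].
Insert 7: appended to row 1. P = [[3, 7]].
Insert 2: 2 bumps 3 from row 1; 3 starts row 2. P = [[2, 7], [3]].
Insert 4: 4 bumps 7 from row 1; 7 appends to row 2. P = [[2, 4], [3, 7]].
Insert 1: 1 bumps 2 from row 1; 2 bumps 3 from row 2; 3 starts row 3. P = [[1, 4], [2, 7], [3]].
Insert 6: appended to row 1. P = [[1, 4, 6], [2, 7], [3]].
Insert 5: 5 bumps 6 from row 1; 6 bumps 7 from row 2; 7 appends to row 3. P = [[1, 4, 5], [2, 6], [3, 7]].

So P = [[1, 4, 5], [2, 6], [3, 7]], Q = [[1, 2, 6], [3, 4], [5, 7]].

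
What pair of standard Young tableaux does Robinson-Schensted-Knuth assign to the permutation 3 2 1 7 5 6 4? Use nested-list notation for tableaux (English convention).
Insert each entry of the permutation into P by Schensted row insertion, recording in Q the position of each new cell.

Insert 3: appended to row 1. P = [[3]], Q = [[1]].
Insert 2: 2 bumps 3 from row 1; 3 starts row 2. P = [[2], [3]], Q = [[1], [2]].
Insert 1: 1 bumps 2 from row 1; 2 bumps 3 from row 2; 3 starts row 3. P = [[1], [2], [3]], Q = [[1], [2], [3]].
Insert 7: appended to row 1. P = [[1, 7], [2], [3]], Q = [[1, 4], [2], [3]].
Insert 5: 5 bumps 7 from row 1; 7 appends to row 2. P = [[1, 5], [2, 7], [3]], Q = [[1, 4], [2, 5], [3]].
Insert 6: appended to row 1. P = [[1, 5, 6], [2, 7], [3]], Q = [[1, 4, 6], [2, 5], [3]].
Insert 4: 4 bumps 5 from row 1; 5 bumps 7 from row 2; 7 appends to row 3. P = [[1, 4, 6], [2, 5], [3, 7]], Q = [[1, 4, 6], [2, 5], [3, 7]].

So P = [[1, 4, 6], [2, 5], [3, 7]], Q = [[1, 4, 6], [2, 5], [3, 7]].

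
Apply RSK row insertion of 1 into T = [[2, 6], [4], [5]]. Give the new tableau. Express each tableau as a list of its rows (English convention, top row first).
[[1, 6], [2], [4], [5]]

In row 1, 1 replaces 2 (the leftmost entry greater than 1); 2 is bumped to row 2. In row 2, 2 replaces 4 (the leftmost entry greater than 2); 4 is bumped to row 3. In row 3, 4 replaces 5 (the leftmost entry greater than 4); 5 is bumped to row 4. 5 starts a new row 4. The new tableau is [[1, 6], [2], [4], [5]].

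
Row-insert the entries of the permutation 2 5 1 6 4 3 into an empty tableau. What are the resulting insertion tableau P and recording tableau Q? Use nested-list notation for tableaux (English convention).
P = [[1, 3, 6], [2, 4], [5]], Q = [[1, 2, 4], [3, 5], [6]]

Insert each entry of the permutation into P by Schensted row insertion, recording in Q the position of each new cell.

Insert 2: appended to row 1. P = [[2]].
Insert 5: appended to row 1. P = [[2, 5]].
Insert 1: 1 bumps 2 from row 1; 2 starts row 2. P = [[1, 5], [2]].
Insert 6: appended to row 1. P = [[1, 5, 6], [2]].
Insert 4: 4 bumps 5 from row 1; 5 appends to row 2. P = [[1, 4, 6], [2, 5]].
Insert 3: 3 bumps 4 from row 1; 4 bumps 5 from row 2; 5 starts row 3. P = [[1, 3, 6], [2, 4], [5]].

So P = [[1, 3, 6], [2, 4], [5]], Q = [[1, 2, 4], [3, 5], [6]].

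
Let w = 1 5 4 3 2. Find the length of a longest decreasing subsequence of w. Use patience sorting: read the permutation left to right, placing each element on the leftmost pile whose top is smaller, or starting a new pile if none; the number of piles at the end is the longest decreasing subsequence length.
4

1: new pile. tops = [1]
5: onto pile 1 (replacing 1). tops = [5]
4: new pile. tops = [5, 4]
3: new pile. tops = [5, 4, 3]
2: new pile. tops = [5, 4, 3, 2]

4 piles, so the longest decreasing subsequence has length 4.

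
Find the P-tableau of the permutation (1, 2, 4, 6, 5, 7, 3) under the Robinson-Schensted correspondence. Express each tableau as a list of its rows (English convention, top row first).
P = [[1, 2, 3, 5, 7], [4], [6]]

Insert 1: appended to row 1. P = [[1]].
Insert 2: appended to row 1. P = [[1, 2]].
Insert 4: appended to row 1. P = [[1, 2, 4]].
Insert 6: appended to row 1. P = [[1, 2, 4, 6]].
Insert 5: 5 bumps 6 from row 1; 6 starts row 2. P = [[1, 2, 4, 5], [6]].
Insert 7: appended to row 1. P = [[1, 2, 4, 5, 7], [6]].
Insert 3: 3 bumps 4 from row 1; 4 bumps 6 from row 2; 6 starts row 3. P = [[1, 2, 3, 5, 7], [4], [6]].

So P = [[1, 2, 3, 5, 7], [4], [6]].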